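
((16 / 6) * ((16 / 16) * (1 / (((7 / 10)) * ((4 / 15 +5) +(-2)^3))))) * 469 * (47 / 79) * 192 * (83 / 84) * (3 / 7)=-5018246400 / 158711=-31618.77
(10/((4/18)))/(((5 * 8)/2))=9/4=2.25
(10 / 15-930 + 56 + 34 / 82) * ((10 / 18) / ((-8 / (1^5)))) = 536845 / 8856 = 60.62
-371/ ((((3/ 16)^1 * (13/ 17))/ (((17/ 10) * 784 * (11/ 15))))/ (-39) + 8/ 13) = -96164292224/ 159508529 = -602.88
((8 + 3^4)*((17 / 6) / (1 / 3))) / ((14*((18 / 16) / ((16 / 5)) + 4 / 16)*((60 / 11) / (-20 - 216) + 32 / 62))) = 88552864 / 486031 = 182.20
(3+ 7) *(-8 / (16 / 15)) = -75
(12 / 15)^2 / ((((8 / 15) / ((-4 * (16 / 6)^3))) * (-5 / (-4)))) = -72.82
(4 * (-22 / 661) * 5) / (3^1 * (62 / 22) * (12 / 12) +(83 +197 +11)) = -0.00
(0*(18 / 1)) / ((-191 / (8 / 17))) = 0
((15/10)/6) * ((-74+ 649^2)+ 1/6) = 2526763/24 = 105281.79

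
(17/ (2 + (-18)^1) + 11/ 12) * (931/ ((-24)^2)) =-6517/ 27648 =-0.24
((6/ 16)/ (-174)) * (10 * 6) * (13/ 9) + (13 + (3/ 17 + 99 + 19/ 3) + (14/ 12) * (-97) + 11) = 95581/ 5916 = 16.16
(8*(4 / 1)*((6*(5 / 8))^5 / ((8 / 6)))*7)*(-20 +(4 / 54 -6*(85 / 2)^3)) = -29381394853125 / 512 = -57385536822.51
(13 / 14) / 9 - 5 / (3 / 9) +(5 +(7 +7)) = 517 / 126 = 4.10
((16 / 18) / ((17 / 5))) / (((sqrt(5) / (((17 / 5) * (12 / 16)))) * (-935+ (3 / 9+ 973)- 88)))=-2 * sqrt(5) / 745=-0.01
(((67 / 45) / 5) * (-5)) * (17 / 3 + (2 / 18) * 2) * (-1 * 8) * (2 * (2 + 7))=56816 / 45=1262.58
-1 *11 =-11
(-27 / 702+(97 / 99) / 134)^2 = 7214596 / 7435440441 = 0.00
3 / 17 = 0.18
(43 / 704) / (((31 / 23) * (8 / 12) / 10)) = 0.68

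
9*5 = 45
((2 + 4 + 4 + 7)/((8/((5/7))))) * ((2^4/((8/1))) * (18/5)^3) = 24786/175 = 141.63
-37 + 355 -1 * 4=314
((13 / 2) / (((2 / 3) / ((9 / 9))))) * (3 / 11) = 117 / 44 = 2.66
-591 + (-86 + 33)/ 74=-43787/ 74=-591.72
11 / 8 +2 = 27 / 8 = 3.38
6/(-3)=-2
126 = 126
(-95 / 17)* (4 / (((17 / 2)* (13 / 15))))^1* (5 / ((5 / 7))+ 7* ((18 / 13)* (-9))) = 11890200 / 48841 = 243.45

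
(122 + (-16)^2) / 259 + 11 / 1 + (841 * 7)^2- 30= 1282299804 / 37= 34656751.46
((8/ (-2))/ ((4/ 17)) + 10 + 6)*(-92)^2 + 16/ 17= -143872/ 17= -8463.06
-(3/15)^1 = -0.20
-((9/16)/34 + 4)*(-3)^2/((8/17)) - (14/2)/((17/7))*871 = -11260129/4352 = -2587.35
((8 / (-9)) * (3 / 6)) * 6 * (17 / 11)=-136 / 33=-4.12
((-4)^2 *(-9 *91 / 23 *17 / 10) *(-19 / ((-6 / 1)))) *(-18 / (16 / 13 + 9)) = 620568 / 115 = 5396.24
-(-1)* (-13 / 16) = -13 / 16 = -0.81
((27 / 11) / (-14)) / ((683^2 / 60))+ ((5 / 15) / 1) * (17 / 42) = 87218863 / 646553754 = 0.13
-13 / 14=-0.93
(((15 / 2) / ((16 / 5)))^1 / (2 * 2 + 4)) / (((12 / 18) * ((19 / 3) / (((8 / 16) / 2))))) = 675 / 38912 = 0.02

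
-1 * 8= -8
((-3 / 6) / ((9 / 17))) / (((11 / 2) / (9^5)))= -111537 / 11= -10139.73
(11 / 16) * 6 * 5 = 165 / 8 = 20.62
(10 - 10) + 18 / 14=9 / 7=1.29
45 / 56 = 0.80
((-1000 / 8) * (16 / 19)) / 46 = -1000 / 437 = -2.29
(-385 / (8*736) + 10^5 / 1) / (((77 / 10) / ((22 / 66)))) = 4329.00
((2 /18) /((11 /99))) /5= 1 /5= 0.20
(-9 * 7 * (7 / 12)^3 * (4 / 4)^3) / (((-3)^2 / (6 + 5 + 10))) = -16807 / 576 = -29.18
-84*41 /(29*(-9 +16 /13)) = 44772 /2929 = 15.29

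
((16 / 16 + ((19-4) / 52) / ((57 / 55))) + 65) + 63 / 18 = 68941 / 988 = 69.78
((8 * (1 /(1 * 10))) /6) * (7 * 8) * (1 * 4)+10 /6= 473 /15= 31.53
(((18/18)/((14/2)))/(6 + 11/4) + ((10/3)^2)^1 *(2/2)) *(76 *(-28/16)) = -466184/315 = -1479.95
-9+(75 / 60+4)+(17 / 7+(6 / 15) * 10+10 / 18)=815 / 252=3.23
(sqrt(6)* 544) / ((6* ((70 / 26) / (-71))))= -251056* sqrt(6) / 105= -5856.75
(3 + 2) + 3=8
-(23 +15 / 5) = -26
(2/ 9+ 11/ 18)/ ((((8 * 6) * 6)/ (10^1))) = 25/ 864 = 0.03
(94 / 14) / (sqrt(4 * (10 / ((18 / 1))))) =4.50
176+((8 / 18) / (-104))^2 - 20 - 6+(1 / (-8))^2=150.02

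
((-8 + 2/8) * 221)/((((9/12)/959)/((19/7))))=-17833153/3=-5944384.33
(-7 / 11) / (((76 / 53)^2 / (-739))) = 14530957 / 63536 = 228.70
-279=-279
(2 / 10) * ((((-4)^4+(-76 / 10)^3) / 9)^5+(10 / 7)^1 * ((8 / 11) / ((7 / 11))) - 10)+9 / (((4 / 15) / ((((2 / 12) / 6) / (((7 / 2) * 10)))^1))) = -20194426783761326529841 / 29069824218750000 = -694686.92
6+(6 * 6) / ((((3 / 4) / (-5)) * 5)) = -42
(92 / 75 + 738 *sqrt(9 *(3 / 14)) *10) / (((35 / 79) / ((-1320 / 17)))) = -230875920 *sqrt(42) / 833 - 639584 / 2975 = -1796429.84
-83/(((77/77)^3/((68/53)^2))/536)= -205712512/2809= -73233.36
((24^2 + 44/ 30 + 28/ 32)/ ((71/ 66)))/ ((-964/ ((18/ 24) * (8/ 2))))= -2290233/ 1368880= -1.67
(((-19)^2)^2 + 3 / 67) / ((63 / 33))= 68263.40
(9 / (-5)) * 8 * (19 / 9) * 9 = -1368 / 5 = -273.60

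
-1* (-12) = 12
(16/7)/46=8/161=0.05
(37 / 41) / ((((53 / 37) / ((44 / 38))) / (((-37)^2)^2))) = 56445980998 / 41287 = 1367161.12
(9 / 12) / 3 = 1 / 4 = 0.25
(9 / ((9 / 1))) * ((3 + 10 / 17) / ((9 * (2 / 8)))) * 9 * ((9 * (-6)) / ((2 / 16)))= -105408 / 17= -6200.47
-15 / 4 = -3.75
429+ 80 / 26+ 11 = 5760 / 13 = 443.08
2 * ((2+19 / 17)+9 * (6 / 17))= 214 / 17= 12.59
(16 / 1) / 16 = 1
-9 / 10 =-0.90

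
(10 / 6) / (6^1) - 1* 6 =-103 / 18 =-5.72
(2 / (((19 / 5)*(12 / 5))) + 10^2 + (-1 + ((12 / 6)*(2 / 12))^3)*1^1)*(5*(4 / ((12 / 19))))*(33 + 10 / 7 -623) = -1048921100 / 567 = -1849949.03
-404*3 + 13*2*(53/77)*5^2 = -58874/77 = -764.60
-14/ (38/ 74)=-518/ 19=-27.26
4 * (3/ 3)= 4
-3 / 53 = -0.06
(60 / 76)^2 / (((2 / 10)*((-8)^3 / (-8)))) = 1125 / 23104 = 0.05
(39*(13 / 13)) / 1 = 39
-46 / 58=-23 / 29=-0.79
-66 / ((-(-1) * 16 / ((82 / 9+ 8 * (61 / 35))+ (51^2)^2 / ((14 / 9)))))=-30139130219 / 1680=-17939958.46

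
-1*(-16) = 16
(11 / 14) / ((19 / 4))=22 / 133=0.17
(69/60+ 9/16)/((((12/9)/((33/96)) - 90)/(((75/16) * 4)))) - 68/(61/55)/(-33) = 49431775/33285504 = 1.49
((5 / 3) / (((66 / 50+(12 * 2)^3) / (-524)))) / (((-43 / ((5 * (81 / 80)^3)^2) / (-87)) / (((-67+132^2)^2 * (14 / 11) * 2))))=-754232980644174501253539 / 285709712752640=-2639857684.14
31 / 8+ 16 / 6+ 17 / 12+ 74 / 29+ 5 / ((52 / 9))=102925 / 9048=11.38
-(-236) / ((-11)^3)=-236 / 1331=-0.18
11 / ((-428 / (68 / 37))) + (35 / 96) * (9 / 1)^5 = 2727368911 / 126688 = 21528.23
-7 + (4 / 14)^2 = -339 / 49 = -6.92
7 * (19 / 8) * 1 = 133 / 8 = 16.62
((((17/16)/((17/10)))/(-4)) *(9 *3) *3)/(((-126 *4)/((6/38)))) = 135/34048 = 0.00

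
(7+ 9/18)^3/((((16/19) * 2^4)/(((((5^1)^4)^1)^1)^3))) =15655517578125/2048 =7644295692.44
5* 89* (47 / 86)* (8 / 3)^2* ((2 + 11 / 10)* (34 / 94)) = 750448 / 387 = 1939.14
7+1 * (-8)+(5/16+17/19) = 63/304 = 0.21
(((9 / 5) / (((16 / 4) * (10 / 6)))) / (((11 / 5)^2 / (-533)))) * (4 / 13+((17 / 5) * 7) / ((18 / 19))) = -3659619 / 4840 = -756.12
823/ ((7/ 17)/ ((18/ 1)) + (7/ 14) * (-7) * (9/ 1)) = -125919/ 4816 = -26.15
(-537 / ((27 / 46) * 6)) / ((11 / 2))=-8234 / 297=-27.72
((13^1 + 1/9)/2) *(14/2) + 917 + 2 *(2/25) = 963.05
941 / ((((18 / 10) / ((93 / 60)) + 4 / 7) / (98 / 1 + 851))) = 193782953 / 376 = 515380.19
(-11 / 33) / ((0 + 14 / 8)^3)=-64 / 1029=-0.06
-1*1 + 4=3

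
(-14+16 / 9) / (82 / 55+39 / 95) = -114950 / 17883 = -6.43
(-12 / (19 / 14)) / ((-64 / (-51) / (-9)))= 9639 / 152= 63.41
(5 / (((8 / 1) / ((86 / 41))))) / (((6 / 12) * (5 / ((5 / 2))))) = 215 / 164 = 1.31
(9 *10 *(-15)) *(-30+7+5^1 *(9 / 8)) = 93825 / 4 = 23456.25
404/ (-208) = -101/ 52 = -1.94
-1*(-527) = 527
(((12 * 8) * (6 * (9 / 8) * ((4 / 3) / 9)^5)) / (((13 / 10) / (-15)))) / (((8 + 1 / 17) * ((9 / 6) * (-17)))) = 819200 / 315498807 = 0.00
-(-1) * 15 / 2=15 / 2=7.50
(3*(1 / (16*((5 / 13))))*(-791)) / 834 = -10283 / 22240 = -0.46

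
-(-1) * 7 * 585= 4095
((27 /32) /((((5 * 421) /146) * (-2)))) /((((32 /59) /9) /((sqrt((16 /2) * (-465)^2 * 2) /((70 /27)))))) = -2628015111 /7544320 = -348.34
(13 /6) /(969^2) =13 /5633766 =0.00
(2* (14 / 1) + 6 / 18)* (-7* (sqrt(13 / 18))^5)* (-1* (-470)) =-23630425* sqrt(26) / 2916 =-41320.99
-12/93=-4/31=-0.13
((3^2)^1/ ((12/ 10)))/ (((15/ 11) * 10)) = 11/ 20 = 0.55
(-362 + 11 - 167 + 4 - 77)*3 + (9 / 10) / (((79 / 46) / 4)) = -699507 / 395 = -1770.90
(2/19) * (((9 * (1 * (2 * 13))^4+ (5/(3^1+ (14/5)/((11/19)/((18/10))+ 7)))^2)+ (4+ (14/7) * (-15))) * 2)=1843907811015208/2129606811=865844.25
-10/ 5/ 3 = -2/ 3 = -0.67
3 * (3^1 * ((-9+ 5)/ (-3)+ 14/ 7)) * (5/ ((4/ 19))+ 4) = 1665/ 2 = 832.50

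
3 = 3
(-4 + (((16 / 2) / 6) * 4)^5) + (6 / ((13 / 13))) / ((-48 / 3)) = 8380103 / 1944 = 4310.75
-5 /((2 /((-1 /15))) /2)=1 /3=0.33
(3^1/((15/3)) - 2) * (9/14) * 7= -63/10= -6.30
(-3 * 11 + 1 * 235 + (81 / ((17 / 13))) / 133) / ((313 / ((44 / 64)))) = 5035525 / 11323088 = 0.44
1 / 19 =0.05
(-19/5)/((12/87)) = -551/20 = -27.55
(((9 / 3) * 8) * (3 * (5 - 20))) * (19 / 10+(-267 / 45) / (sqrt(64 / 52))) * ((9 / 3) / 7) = -6156 / 7+4806 * sqrt(13) / 7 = 1596.04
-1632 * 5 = -8160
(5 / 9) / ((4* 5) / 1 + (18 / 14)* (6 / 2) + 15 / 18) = 70 / 3111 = 0.02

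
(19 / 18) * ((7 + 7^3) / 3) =3325 / 27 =123.15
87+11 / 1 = 98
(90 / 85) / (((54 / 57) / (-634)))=-12046 / 17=-708.59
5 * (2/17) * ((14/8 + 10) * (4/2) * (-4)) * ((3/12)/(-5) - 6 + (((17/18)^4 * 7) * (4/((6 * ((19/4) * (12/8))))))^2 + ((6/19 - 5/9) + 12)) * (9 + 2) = -77854514114713523/21398395868937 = -3638.33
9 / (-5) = -9 / 5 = -1.80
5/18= 0.28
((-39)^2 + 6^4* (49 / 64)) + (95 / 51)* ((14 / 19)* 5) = 514103 / 204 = 2520.11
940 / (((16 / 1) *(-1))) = -58.75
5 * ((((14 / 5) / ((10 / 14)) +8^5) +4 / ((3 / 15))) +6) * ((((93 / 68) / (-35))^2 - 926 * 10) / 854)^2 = 563969967956332621170393387 / 29250519425607200000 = 19280682.16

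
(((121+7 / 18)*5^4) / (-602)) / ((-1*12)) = 1365625 / 130032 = 10.50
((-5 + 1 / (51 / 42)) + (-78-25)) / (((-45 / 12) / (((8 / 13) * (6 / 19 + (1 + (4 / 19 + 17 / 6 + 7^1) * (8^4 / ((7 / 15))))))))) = 45574196160 / 29393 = 1550511.90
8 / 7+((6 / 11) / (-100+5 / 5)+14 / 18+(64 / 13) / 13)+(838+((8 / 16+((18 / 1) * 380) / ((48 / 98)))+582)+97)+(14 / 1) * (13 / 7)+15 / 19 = 759368102225 / 48954906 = 15511.58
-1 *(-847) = 847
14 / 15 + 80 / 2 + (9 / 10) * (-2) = 587 / 15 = 39.13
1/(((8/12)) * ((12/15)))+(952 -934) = 159/8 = 19.88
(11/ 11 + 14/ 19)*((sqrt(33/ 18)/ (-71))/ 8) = -11*sqrt(66)/ 21584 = -0.00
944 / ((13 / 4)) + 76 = 4764 / 13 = 366.46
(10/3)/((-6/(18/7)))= -10/7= -1.43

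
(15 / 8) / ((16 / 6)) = 45 / 64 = 0.70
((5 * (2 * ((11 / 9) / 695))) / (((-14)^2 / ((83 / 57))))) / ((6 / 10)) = 4565 / 20964258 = 0.00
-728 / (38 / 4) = -1456 / 19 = -76.63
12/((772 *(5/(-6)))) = -18/965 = -0.02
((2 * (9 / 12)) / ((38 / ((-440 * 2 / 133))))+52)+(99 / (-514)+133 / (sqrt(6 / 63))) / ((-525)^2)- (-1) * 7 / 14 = 52.24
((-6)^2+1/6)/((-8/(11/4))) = -2387/192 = -12.43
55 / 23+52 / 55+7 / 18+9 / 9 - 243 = -5425507 / 22770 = -238.27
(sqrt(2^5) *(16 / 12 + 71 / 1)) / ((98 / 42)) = 124 *sqrt(2) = 175.36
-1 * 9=-9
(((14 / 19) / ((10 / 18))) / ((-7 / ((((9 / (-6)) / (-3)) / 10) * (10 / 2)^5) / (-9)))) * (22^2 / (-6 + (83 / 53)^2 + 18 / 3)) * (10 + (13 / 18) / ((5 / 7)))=75786749775 / 130891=579006.58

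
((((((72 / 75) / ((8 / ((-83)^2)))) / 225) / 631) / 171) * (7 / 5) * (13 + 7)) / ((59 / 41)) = 0.00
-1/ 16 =-0.06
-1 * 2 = -2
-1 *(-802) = 802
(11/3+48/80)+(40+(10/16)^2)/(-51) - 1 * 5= -24893/16320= -1.53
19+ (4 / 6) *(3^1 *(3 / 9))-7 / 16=923 / 48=19.23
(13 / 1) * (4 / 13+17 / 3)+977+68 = 1122.67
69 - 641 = -572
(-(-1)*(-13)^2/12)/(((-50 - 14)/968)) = -20449/96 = -213.01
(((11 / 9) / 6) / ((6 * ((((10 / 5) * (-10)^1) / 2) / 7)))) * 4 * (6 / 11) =-7 / 135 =-0.05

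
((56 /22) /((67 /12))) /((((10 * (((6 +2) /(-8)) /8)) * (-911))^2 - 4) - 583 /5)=26880 /76449361549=0.00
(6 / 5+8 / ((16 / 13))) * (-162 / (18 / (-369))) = 255717 / 10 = 25571.70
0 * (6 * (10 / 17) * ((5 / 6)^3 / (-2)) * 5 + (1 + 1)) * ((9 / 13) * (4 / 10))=0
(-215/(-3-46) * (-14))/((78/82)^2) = -722830/10647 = -67.89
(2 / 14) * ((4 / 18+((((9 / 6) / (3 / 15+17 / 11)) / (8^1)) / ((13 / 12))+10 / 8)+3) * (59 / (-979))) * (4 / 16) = -4039199 / 410522112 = -0.01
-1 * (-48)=48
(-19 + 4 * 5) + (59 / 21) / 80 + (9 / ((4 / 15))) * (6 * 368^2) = 46071246539 / 1680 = 27423361.04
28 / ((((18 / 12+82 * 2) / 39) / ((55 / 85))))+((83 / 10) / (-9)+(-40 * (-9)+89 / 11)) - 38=1857493639 / 5570730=333.44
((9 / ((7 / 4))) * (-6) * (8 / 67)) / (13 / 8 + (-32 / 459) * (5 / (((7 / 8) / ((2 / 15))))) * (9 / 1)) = -2115072 / 658409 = -3.21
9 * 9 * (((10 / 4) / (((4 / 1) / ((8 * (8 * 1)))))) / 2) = 1620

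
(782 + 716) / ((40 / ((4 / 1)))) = 749 / 5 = 149.80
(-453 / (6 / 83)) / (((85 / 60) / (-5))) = 375990 / 17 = 22117.06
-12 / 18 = -2 / 3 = -0.67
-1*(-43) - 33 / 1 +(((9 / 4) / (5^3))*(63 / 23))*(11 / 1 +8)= 125773 / 11500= 10.94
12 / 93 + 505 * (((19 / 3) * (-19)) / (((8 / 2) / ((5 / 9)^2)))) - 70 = -143391727 / 30132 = -4758.79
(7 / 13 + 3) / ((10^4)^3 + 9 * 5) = 46 / 13000000000585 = 0.00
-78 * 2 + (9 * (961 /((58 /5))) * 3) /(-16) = -274503 /928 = -295.80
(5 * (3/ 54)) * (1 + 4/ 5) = 0.50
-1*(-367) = 367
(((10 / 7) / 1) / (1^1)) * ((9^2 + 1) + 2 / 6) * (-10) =-24700 / 21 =-1176.19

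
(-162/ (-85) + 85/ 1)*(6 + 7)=96031/ 85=1129.78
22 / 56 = 11 / 28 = 0.39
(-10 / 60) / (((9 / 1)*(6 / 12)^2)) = -0.07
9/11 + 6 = 75/11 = 6.82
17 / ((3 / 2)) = 34 / 3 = 11.33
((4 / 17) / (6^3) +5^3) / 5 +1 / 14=402776 / 16065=25.07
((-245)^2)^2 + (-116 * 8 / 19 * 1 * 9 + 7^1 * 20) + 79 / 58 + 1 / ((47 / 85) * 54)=2519286285516385 / 699219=3603000326.82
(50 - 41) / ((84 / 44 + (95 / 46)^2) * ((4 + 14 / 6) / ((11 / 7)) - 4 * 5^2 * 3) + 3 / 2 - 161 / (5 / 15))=-6912972 / 1773469339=-0.00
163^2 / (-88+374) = 26569 / 286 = 92.90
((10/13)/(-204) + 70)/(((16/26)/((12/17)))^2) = 3619785/39304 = 92.10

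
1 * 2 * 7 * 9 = 126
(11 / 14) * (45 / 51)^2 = 2475 / 4046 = 0.61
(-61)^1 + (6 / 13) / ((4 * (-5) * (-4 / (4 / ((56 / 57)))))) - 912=-7083269 / 7280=-972.98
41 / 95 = 0.43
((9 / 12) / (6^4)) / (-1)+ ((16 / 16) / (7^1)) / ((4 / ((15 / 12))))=0.04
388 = 388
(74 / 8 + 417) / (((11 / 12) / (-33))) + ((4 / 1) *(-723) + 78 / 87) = -528847 / 29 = -18236.10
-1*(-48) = 48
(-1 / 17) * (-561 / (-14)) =-33 / 14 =-2.36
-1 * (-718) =718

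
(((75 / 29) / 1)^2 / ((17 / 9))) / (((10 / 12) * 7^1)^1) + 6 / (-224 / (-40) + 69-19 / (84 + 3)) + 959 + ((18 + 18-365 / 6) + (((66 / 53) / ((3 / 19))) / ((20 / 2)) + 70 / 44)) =937.23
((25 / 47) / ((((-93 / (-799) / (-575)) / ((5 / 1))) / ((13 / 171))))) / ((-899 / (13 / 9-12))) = -79421875 / 6772167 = -11.73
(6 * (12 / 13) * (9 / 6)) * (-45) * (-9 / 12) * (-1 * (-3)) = 10935 / 13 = 841.15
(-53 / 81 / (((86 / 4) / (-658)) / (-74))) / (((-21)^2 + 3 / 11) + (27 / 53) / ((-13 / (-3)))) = -39117886808 / 11651669451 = -3.36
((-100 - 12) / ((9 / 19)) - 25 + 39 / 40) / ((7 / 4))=-93769 / 630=-148.84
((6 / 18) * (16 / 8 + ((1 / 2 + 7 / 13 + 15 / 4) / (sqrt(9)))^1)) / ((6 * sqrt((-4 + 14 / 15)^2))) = 935 / 14352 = 0.07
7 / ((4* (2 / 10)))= 35 / 4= 8.75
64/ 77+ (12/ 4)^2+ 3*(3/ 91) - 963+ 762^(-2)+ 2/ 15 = -395621595137/ 415160460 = -952.94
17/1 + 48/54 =17.89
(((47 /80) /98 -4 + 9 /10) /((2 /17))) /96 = -412369 /1505280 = -0.27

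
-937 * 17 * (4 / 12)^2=-15929 / 9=-1769.89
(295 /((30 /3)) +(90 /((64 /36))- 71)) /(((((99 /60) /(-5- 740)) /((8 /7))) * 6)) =-543850 /693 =-784.78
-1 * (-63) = 63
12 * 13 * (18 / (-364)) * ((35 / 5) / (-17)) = 54 / 17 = 3.18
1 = 1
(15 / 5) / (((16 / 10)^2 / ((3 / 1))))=3.52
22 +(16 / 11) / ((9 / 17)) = 2450 / 99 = 24.75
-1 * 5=-5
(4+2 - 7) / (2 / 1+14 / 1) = -1 / 16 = -0.06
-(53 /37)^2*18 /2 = -25281 /1369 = -18.47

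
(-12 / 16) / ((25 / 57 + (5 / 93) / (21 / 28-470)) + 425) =-3316659 / 1881379160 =-0.00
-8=-8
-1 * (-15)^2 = -225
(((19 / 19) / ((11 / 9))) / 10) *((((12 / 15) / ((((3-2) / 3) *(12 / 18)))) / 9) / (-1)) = -9 / 275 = -0.03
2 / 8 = 1 / 4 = 0.25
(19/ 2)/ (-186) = -19/ 372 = -0.05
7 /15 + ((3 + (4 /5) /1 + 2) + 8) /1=214 /15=14.27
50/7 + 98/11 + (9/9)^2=1313/77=17.05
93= 93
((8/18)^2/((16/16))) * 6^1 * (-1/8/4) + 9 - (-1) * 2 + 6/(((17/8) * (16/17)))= 377/27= 13.96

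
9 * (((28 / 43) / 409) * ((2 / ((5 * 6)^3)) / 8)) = 7 / 52761000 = 0.00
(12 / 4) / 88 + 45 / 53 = 0.88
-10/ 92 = -5/ 46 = -0.11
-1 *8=-8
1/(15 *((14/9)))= 3/70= 0.04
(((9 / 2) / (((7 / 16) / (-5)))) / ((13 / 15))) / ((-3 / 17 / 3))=91800 / 91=1008.79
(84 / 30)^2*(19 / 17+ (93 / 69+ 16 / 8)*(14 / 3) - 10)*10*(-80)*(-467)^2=-10815623222656 / 1173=-9220480155.72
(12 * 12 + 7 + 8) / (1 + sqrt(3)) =-159 / 2 + 159 * sqrt(3) / 2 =58.20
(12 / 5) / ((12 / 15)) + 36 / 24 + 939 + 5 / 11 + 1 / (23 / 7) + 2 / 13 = 6212347 / 6578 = 944.41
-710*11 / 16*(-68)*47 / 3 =3120095 / 6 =520015.83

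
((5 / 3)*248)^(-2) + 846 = 1300809609 / 1537600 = 846.00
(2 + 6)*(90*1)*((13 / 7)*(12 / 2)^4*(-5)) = -60652800 / 7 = -8664685.71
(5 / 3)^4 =625 / 81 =7.72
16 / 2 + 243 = 251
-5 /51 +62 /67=2827 /3417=0.83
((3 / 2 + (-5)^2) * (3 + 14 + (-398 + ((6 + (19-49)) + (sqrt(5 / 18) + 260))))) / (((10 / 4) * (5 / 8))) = -12296 / 5 + 212 * sqrt(10) / 75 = -2450.26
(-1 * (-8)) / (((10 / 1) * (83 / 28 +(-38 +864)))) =112 / 116055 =0.00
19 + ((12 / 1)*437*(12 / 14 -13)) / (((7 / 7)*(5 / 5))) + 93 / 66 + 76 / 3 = -29397707 / 462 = -63631.40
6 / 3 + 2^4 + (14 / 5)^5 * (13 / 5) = 7272962 / 15625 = 465.47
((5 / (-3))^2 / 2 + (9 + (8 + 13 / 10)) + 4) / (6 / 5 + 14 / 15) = 533 / 48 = 11.10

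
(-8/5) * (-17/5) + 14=486/25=19.44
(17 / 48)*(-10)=-85 / 24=-3.54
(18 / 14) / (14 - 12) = 9 / 14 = 0.64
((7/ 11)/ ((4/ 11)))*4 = 7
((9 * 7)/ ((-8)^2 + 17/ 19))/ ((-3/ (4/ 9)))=-532/ 3699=-0.14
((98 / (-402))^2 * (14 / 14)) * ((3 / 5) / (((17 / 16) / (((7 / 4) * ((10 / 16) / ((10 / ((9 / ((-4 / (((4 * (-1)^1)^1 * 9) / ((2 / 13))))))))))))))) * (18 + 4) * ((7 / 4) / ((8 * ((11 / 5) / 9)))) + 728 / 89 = 40188284591 / 869357696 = 46.23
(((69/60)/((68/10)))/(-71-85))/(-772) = 23/16378752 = 0.00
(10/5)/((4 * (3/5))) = 5/6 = 0.83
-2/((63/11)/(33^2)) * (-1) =2662/7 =380.29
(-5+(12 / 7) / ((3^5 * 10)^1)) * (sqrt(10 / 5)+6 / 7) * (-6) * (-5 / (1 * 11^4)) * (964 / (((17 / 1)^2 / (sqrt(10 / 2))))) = -27325544 * sqrt(10) / 799706061 - 54651088 * sqrt(5) / 1865980809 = -0.17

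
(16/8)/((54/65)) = 65/27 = 2.41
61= 61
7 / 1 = 7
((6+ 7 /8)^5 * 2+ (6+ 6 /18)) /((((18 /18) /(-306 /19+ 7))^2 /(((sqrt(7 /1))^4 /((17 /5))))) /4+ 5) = 11073439184246705 /1802136416256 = 6144.62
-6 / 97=-0.06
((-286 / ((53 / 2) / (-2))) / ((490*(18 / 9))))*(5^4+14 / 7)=13.81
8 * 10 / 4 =20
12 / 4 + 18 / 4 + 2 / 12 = 23 / 3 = 7.67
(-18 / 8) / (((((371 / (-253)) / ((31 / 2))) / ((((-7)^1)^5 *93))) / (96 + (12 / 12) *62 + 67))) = -3546356172975 / 424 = -8364047577.77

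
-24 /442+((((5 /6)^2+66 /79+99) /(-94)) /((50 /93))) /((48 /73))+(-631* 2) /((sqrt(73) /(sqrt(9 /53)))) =-3786* sqrt(3869) /3869-145555092161 /47265004800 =-63.95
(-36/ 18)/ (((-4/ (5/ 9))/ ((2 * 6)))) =10/ 3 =3.33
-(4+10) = -14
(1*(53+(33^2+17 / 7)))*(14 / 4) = 8011 / 2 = 4005.50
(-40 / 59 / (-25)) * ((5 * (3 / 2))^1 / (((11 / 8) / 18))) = 1728 / 649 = 2.66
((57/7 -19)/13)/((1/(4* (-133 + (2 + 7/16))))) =39691/91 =436.16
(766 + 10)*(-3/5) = -2328/5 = -465.60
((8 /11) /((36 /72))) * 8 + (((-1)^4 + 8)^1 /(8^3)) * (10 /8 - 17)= 11.36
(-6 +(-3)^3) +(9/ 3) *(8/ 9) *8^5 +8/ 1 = 262069/ 3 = 87356.33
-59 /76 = -0.78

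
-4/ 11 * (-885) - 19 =3331/ 11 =302.82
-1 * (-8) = 8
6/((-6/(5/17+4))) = -4.29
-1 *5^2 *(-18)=450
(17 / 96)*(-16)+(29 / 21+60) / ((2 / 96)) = 123625 / 42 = 2943.45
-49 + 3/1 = -46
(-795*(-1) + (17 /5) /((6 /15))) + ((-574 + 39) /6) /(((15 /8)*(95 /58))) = 774.47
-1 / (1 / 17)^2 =-289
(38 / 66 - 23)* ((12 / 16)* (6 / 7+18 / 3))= -8880 / 77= -115.32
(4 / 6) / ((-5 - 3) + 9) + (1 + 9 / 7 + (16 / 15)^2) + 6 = 15892 / 1575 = 10.09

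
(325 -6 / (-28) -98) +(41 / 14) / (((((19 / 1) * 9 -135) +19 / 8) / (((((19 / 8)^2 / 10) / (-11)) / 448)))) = 385001759279 / 1694443520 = 227.21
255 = 255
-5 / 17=-0.29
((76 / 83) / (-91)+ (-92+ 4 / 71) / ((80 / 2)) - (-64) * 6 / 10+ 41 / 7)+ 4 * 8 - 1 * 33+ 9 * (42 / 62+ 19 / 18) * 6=1597452079 / 11874395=134.53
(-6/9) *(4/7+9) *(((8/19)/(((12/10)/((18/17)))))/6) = -2680/6783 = -0.40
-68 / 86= -34 / 43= -0.79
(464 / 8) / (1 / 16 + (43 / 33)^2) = 1010592 / 30673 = 32.95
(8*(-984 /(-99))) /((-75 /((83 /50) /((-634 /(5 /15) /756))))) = 1524544 /2179375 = 0.70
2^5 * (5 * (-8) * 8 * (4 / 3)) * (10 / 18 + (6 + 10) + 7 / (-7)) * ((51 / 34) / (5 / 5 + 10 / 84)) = -40140800 / 141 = -284686.52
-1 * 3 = -3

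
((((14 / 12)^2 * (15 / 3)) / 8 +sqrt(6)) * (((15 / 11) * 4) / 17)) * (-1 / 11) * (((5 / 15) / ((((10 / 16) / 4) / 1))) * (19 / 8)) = -304 * sqrt(6) / 2057- 4655 / 37026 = -0.49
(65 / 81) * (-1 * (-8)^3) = 33280 / 81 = 410.86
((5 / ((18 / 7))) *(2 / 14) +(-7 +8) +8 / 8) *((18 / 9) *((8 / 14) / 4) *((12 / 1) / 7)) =1.12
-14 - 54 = -68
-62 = -62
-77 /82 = -0.94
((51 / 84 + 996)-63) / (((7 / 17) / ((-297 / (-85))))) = 7763877 / 980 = 7922.32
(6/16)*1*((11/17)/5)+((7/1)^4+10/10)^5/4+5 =13592956801568648873/680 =19989642355248013.05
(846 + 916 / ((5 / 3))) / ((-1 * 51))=-2326 / 85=-27.36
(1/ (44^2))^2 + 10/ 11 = 3407361/ 3748096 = 0.91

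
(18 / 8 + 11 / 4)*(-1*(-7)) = 35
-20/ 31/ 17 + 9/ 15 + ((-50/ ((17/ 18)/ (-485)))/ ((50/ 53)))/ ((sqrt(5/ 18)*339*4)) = 1481/ 2635 + 46269*sqrt(10)/ 3842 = 38.65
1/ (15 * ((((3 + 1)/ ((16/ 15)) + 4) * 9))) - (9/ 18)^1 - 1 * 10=-87877/ 8370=-10.50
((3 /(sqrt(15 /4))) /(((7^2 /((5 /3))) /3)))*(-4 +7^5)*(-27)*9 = -8166258*sqrt(15) /49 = -645464.92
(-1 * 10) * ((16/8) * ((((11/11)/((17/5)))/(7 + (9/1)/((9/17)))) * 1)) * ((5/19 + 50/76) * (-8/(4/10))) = 4375/969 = 4.51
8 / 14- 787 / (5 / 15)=-16523 / 7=-2360.43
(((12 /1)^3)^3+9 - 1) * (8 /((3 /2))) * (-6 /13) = -165112971520 /13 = -12700997809.23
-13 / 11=-1.18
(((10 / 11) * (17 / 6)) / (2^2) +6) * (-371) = -325367 / 132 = -2464.90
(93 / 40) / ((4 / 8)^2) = 93 / 10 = 9.30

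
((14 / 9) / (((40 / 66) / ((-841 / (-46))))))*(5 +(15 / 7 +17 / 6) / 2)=351.38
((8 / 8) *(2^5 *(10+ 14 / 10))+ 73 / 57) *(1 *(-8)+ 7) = -104333 / 285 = -366.08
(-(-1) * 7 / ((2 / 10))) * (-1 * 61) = -2135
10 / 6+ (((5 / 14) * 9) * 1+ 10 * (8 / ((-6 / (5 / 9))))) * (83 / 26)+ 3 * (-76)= -2355959 / 9828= -239.72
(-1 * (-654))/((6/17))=1853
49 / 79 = 0.62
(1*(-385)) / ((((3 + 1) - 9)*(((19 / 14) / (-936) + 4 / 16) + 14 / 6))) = 1009008 / 33833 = 29.82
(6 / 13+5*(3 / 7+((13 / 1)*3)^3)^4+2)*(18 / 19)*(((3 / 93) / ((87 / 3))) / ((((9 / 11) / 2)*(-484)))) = -1932383639308470855363872 / 5864641783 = -329497301081529.82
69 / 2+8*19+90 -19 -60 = 395 / 2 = 197.50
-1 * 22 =-22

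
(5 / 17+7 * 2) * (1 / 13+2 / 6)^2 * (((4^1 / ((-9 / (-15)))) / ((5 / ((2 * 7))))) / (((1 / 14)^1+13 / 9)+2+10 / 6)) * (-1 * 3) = -48771072 / 1876069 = -26.00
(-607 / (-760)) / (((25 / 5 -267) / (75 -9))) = -20031 / 99560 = -0.20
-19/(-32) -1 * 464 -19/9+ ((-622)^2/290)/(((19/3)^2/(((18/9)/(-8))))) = -7143192221/15075360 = -473.83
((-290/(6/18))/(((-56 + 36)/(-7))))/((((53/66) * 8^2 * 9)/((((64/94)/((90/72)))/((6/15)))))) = -2233/2491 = -0.90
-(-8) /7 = 8 /7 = 1.14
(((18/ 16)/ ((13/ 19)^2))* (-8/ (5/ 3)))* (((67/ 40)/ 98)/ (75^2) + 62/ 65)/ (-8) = 296114803293/ 215306000000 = 1.38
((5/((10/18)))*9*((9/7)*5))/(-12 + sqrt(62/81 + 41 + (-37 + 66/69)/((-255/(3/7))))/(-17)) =-500435846325/11521087064 + 557685*sqrt(39655284515)/80647609448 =-42.06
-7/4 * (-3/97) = 21/388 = 0.05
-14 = -14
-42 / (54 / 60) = -140 / 3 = -46.67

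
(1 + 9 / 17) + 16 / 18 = 370 / 153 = 2.42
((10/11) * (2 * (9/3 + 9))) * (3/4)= 180/11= 16.36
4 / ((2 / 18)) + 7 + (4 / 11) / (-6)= 1417 / 33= 42.94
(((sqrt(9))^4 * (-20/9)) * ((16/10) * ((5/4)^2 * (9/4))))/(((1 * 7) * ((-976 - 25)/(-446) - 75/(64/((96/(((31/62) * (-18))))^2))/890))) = -120570525/1745989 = -69.06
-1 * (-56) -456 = -400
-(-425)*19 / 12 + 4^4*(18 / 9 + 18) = 69515 / 12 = 5792.92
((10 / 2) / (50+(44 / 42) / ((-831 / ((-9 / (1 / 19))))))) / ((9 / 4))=9695 / 219078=0.04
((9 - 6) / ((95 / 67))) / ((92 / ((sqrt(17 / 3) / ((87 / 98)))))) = 3283 * sqrt(51) / 380190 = 0.06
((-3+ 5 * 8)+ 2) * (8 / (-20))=-78 / 5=-15.60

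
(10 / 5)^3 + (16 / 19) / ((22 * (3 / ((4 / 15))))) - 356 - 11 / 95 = -3273997 / 9405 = -348.11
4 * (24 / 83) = 96 / 83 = 1.16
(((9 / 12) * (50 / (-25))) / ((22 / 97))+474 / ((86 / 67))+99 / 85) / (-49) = -58511163 / 7880180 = -7.43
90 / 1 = 90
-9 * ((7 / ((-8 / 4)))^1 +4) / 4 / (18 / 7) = -7 / 16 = -0.44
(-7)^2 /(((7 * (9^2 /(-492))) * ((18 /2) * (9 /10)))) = -11480 /2187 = -5.25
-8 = -8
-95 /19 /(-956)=5 /956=0.01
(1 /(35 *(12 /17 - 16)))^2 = 289 /82810000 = 0.00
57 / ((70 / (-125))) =-1425 / 14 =-101.79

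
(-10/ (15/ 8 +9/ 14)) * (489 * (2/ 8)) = -22820/ 47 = -485.53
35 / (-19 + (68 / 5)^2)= 875 / 4149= 0.21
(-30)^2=900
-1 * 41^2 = -1681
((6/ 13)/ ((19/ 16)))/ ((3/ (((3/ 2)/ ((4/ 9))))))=108/ 247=0.44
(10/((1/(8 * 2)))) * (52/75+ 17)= 42464/15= 2830.93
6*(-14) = -84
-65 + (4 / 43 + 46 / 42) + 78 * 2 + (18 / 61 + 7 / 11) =56422441 / 605913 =93.12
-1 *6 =-6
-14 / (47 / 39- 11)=273 / 191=1.43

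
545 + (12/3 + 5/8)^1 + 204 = 6029/8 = 753.62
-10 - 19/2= -39/2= -19.50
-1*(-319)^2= -101761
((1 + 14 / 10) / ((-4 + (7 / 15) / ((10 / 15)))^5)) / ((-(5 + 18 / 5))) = 400000 / 560940633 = 0.00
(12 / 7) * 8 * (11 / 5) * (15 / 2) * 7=1584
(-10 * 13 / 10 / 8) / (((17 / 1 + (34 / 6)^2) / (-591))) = 5319 / 272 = 19.56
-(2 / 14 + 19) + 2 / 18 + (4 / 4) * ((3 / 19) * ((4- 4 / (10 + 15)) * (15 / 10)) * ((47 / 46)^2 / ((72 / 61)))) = -577089889 / 31660650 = -18.23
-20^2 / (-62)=200 / 31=6.45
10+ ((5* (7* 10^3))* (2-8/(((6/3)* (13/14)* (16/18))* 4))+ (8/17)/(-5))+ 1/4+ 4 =27610.31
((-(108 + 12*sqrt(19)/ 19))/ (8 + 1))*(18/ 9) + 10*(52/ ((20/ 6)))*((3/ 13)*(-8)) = -312 - 8*sqrt(19)/ 57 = -312.61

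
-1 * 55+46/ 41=-53.88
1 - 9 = -8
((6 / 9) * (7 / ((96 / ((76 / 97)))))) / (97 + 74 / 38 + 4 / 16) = 361 / 940221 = 0.00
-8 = -8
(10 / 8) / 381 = 5 / 1524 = 0.00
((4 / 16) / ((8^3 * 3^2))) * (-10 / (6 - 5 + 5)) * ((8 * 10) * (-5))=125 / 3456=0.04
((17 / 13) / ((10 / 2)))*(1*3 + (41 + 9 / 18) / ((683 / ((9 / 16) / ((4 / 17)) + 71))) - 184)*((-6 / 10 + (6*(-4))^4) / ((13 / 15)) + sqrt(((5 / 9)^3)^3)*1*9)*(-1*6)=3644113625*sqrt(5) / 46028736 + 3917248308078633 / 36936640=106053361.84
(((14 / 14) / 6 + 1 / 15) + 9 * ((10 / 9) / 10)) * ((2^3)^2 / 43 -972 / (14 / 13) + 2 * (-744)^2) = 6159712751 / 4515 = 1364277.46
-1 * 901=-901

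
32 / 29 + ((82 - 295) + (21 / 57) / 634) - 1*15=-79262477 / 349334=-226.90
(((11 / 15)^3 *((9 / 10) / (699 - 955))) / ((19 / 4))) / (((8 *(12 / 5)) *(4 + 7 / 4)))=-1331 / 503424000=-0.00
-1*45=-45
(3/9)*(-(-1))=1/3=0.33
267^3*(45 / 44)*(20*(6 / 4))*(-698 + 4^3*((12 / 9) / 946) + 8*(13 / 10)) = -2089044024362235 / 5203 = -401507596456.32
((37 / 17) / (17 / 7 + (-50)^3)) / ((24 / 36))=-259 / 9916474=-0.00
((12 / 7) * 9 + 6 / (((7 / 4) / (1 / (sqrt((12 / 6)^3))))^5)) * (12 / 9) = 32 * sqrt(2) / 16807 + 144 / 7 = 20.57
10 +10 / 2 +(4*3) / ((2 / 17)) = 117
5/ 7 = 0.71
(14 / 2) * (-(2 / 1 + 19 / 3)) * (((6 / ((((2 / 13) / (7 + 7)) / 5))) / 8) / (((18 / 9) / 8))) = -79625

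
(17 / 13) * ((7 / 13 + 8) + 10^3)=222887 / 169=1318.86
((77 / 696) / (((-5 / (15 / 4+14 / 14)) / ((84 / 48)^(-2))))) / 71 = -209 / 432390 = -0.00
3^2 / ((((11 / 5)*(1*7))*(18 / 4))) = 10 / 77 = 0.13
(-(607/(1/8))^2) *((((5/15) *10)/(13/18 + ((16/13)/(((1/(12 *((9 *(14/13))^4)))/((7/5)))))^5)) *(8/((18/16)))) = -0.00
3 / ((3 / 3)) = 3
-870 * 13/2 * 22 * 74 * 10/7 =-92063400/7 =-13151914.29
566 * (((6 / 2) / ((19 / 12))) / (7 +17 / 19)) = 3396 / 25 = 135.84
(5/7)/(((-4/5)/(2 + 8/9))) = -325/126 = -2.58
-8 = -8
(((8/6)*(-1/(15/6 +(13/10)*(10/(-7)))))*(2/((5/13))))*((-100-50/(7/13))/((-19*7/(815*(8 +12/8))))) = -847600/7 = -121085.71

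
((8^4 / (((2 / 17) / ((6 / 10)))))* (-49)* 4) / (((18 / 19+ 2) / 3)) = -20837376 / 5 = -4167475.20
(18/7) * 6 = 108/7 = 15.43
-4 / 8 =-1 / 2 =-0.50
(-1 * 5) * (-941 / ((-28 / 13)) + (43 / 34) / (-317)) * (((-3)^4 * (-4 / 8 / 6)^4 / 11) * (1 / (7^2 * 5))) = -65923035 / 20820681728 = -0.00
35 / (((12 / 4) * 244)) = 0.05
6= 6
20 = 20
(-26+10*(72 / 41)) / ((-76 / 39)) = 6747 / 1558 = 4.33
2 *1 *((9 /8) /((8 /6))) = 27 /16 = 1.69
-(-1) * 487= 487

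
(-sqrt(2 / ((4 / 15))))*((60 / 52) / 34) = -15*sqrt(30) / 884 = -0.09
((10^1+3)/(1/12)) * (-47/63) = -116.38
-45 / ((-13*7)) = 45 / 91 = 0.49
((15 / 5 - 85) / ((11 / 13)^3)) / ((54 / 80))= -7206160 / 35937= -200.52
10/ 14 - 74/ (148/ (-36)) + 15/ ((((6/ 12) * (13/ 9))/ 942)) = 1782083/ 91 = 19583.33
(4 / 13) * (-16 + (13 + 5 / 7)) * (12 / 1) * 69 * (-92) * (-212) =-1033555968 / 91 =-11357757.89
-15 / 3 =-5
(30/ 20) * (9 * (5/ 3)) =45/ 2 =22.50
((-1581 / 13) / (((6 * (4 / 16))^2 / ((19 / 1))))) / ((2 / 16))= -320416 / 39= -8215.79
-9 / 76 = -0.12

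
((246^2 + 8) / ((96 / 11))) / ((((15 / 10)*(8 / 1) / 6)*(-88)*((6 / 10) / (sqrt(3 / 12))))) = -75655 / 2304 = -32.84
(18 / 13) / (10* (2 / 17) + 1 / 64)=1.16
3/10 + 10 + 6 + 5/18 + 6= 1016/45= 22.58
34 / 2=17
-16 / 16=-1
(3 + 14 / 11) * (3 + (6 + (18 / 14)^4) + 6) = 2001072 / 26411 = 75.77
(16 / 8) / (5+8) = 2 / 13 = 0.15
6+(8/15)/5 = 458/75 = 6.11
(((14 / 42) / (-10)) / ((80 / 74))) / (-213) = 37 / 255600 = 0.00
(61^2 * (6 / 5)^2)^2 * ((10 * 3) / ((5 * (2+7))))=11962806624 / 625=19140490.60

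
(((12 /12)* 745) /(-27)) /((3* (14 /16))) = -5960 /567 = -10.51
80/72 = 10/9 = 1.11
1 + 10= 11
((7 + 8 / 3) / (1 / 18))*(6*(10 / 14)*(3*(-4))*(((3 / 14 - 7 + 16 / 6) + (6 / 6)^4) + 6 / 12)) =1148400 / 49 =23436.73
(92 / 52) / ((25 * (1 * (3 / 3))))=23 / 325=0.07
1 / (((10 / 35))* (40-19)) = 1 / 6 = 0.17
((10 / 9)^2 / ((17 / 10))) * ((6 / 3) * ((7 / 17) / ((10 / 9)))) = 1400 / 2601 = 0.54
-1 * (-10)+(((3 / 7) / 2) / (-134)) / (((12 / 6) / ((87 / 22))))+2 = 990267 / 82544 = 12.00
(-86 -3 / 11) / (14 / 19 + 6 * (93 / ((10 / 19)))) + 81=80.92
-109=-109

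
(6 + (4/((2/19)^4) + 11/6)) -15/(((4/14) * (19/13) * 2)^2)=564313663/17328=32566.58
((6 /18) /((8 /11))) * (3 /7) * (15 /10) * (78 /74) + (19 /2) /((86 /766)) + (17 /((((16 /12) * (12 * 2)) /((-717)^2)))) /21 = 4665121631 /356384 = 13090.15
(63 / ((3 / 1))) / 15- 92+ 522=2157 / 5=431.40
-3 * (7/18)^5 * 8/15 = -16807/1180980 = -0.01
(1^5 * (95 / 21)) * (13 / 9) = 1235 / 189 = 6.53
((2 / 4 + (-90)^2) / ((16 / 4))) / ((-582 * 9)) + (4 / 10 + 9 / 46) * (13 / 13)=1007309 / 4818960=0.21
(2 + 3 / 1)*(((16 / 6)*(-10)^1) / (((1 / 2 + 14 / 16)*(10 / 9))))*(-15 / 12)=1200 / 11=109.09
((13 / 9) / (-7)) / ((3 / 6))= -26 / 63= -0.41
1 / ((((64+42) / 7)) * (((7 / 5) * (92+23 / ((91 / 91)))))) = 1 / 2438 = 0.00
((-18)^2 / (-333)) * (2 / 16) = -9 / 74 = -0.12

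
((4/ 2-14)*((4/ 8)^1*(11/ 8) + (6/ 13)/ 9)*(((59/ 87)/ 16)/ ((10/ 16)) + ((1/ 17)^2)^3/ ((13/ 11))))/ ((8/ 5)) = -8534735021773/ 22713259328448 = -0.38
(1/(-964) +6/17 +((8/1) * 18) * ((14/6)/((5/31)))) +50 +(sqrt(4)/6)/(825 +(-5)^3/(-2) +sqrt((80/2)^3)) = 12145147841549/5692453740 - 64 * sqrt(10)/1736775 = 2133.55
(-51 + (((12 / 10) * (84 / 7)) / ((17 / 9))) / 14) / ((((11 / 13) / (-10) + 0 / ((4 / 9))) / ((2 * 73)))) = 113959716 / 1309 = 87058.61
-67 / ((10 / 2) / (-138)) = 9246 / 5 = 1849.20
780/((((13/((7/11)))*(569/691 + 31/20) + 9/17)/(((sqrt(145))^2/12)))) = 15500166500/80609891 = 192.29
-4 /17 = -0.24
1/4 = 0.25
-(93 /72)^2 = -961 /576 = -1.67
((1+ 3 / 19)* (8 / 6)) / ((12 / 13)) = 286 / 171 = 1.67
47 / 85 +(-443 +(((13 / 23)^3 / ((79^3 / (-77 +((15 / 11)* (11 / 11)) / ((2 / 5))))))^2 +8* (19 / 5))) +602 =281215900976343280784776381 / 1480450364356358806972660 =189.95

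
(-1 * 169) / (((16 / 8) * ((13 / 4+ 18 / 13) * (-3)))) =4394 / 723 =6.08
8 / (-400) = -1 / 50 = -0.02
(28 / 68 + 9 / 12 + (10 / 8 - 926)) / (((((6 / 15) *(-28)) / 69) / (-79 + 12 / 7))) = -418644735 / 952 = -439752.87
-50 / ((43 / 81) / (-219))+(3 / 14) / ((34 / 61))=422196069 / 20468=20627.13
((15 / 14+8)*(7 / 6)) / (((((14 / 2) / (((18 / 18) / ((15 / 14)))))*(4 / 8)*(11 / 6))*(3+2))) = 254 / 825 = 0.31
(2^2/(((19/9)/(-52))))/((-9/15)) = 3120/19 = 164.21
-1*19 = -19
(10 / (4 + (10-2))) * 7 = 35 / 6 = 5.83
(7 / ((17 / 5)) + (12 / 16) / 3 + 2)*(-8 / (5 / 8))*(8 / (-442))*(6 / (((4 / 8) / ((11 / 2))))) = 65.88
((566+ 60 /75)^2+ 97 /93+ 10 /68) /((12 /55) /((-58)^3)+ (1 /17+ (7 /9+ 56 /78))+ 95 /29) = 37959144155862501 /570741171895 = 66508.51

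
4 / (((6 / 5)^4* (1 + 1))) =625 / 648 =0.96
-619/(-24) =619/24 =25.79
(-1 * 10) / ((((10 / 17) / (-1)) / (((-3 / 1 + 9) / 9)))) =34 / 3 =11.33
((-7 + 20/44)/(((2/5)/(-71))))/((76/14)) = 44730/209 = 214.02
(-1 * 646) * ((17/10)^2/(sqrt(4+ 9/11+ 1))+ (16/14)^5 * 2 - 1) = -31478934/16807 - 93347 * sqrt(11)/400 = -2646.96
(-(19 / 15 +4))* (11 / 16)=-869 / 240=-3.62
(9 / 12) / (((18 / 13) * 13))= 1 / 24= 0.04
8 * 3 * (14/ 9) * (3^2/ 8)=42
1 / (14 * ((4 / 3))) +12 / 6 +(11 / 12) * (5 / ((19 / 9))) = 4495 / 1064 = 4.22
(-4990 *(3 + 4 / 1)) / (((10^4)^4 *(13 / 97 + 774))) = -338821 / 75091000000000000000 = -0.00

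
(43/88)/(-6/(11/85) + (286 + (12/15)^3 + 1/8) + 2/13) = 69875/34381091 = 0.00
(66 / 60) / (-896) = -11 / 8960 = -0.00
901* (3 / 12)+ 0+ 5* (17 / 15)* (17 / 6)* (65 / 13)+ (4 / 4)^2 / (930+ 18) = 217231 / 711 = 305.53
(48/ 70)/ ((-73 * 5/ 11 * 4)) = -66/ 12775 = -0.01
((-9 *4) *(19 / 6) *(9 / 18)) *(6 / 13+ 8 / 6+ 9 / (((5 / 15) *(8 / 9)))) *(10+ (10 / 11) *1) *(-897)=197377605 / 11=17943418.64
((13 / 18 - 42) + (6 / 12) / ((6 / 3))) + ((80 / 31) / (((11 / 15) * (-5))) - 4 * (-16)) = 273367 / 12276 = 22.27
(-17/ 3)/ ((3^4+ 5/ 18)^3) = -33048/ 3131359847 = -0.00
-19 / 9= -2.11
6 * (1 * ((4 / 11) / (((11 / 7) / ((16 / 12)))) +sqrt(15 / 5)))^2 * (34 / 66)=7616 * sqrt(3) / 3993 +13866934 / 1449459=12.87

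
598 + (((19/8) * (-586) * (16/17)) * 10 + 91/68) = -12499.49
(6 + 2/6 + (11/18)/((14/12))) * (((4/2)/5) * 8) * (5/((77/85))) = 65280/539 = 121.11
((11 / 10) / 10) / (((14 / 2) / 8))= 22 / 175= 0.13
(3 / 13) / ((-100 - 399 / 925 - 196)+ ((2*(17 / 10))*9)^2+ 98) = 925 / 2957864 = 0.00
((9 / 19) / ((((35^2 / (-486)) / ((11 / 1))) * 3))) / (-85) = 16038 / 1978375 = 0.01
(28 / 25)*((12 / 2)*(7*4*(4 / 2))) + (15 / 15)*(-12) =9108 / 25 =364.32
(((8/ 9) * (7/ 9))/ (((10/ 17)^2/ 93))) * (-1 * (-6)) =250852/ 225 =1114.90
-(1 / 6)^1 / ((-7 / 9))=3 / 14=0.21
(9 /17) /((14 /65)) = 585 /238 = 2.46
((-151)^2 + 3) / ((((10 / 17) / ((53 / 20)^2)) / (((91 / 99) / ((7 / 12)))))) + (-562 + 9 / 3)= 3534506339 / 8250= 428425.01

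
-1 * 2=-2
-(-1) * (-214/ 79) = -214/ 79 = -2.71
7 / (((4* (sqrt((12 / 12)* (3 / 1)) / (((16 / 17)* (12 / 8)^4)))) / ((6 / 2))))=14.44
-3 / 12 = -1 / 4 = -0.25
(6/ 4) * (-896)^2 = 1204224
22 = 22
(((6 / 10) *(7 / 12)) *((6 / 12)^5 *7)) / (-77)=-7 / 7040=-0.00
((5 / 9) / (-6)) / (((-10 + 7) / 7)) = 35 / 162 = 0.22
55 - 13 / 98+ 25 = 7827 / 98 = 79.87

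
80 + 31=111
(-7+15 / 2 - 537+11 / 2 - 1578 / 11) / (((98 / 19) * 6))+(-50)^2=5343013 / 2156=2478.21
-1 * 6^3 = -216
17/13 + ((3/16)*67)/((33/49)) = 45671/2288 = 19.96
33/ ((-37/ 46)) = -1518/ 37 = -41.03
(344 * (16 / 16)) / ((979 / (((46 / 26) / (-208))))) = -989 / 330902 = -0.00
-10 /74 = -5 /37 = -0.14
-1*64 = -64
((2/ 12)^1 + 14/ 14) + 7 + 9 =103/ 6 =17.17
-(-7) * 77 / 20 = 539 / 20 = 26.95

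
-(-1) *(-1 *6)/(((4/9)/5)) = -135/2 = -67.50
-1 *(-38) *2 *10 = 760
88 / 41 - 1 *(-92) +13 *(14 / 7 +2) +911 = 43343 / 41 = 1057.15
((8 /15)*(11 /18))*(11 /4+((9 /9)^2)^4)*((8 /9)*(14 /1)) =1232 /81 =15.21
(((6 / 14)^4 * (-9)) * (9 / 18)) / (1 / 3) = -0.46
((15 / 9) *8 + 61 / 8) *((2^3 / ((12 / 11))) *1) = 5533 / 36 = 153.69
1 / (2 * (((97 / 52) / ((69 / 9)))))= 2.05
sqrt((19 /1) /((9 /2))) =sqrt(38) /3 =2.05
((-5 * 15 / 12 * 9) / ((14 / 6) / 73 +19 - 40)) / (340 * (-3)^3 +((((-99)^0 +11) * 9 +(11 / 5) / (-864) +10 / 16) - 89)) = -0.00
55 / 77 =5 / 7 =0.71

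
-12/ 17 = -0.71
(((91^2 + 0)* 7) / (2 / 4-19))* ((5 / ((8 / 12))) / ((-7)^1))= 124215 / 37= 3357.16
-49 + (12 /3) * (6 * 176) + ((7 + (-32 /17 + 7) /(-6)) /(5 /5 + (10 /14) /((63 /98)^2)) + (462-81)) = 34250713 /7514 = 4558.25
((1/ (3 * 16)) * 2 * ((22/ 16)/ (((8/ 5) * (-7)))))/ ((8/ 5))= -275/ 86016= -0.00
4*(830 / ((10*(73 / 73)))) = 332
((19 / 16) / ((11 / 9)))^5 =146211169851 / 168874213376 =0.87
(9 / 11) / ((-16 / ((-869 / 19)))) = 711 / 304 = 2.34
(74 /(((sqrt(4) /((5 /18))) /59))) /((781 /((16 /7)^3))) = 22353920 /2410947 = 9.27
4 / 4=1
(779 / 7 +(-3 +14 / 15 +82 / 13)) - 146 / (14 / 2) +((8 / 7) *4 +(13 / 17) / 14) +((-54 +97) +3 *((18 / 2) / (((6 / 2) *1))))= 7021631 / 46410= 151.30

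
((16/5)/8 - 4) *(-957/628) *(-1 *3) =-25839/1570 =-16.46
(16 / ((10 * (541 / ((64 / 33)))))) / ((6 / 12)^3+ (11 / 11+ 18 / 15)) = 4096 / 1660329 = 0.00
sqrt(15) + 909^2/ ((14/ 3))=sqrt(15) + 2478843/ 14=177064.09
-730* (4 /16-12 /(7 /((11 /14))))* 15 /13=1177125 /1274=923.96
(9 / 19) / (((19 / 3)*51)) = 9 / 6137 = 0.00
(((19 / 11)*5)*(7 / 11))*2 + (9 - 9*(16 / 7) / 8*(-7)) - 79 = -4962 / 121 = -41.01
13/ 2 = 6.50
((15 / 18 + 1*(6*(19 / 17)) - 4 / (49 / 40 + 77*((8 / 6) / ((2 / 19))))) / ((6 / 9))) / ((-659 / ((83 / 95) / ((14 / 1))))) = -7475630969 / 6984340512520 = -0.00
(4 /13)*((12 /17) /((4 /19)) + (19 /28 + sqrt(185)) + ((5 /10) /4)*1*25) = 6813 /3094 + 4*sqrt(185) /13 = 6.39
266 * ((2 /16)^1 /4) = 133 /16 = 8.31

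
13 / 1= 13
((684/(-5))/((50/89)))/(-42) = 5073/875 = 5.80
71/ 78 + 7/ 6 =27/ 13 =2.08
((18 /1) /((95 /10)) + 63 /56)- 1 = 307 /152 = 2.02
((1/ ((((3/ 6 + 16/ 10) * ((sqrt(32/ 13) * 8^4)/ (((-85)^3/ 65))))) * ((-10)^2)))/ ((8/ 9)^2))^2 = 439907195025/ 5603111255146496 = 0.00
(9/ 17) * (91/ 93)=273/ 527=0.52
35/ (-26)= -35/ 26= -1.35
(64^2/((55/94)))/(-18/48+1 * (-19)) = -3080192/8525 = -361.31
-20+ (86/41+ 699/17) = 23.22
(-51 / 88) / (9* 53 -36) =-17 / 12936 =-0.00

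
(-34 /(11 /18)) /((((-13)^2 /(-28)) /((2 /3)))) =11424 /1859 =6.15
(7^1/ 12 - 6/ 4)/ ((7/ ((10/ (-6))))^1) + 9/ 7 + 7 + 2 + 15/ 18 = 2857/ 252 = 11.34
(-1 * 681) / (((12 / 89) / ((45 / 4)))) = -909135 / 16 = -56820.94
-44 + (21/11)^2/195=-345913/7865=-43.98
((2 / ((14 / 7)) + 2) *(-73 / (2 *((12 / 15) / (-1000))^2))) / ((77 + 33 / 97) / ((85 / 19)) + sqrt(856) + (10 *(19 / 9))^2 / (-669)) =141922482477230493298828125 / 28930976832841592069 - 17076849178580192373046875 *sqrt(214) / 28930976832841592069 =-3729230.61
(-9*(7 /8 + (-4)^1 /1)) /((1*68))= 225 /544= 0.41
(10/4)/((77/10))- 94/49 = -859/539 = -1.59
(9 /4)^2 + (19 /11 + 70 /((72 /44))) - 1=76931 /1584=48.57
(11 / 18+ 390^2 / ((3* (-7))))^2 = 832698225529 / 15876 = 52450127.58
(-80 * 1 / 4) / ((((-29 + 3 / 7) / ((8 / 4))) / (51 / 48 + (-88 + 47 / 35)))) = -47933 / 400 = -119.83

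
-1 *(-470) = 470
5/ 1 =5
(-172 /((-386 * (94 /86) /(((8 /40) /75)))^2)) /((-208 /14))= 556549 /1203389474625000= 0.00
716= 716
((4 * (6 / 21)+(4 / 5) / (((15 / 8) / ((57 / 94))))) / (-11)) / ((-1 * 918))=524 / 3775275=0.00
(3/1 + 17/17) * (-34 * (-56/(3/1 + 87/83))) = 5644/3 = 1881.33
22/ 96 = 11/ 48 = 0.23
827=827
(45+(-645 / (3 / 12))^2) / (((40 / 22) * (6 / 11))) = 53695323 / 8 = 6711915.38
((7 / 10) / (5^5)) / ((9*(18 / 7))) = 49 / 5062500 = 0.00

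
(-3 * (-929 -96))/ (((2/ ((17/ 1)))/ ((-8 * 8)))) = -1672800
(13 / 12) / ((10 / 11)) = 143 / 120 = 1.19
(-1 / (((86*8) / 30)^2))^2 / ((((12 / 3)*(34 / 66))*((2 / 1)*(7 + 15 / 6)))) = 1670625 / 18092404293632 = 0.00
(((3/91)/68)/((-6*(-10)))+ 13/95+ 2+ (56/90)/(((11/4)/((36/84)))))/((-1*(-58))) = 0.04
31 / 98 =0.32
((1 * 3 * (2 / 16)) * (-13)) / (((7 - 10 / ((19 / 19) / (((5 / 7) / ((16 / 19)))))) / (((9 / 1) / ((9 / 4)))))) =1092 / 83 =13.16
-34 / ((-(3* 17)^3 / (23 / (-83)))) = -46 / 647649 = -0.00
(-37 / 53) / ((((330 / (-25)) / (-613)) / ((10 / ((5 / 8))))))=-518.72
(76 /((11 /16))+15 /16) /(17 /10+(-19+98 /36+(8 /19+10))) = -16775955 /625504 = -26.82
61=61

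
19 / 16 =1.19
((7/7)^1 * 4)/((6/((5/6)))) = 5/9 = 0.56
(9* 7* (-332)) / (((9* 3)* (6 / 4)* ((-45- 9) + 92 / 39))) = 10.00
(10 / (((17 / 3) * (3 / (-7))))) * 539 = -37730 / 17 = -2219.41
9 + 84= 93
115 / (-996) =-115 / 996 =-0.12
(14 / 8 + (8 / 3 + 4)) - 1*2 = 77 / 12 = 6.42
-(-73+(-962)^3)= 890277201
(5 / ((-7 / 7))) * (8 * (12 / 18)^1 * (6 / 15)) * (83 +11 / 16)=-892.67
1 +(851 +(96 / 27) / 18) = 69028 / 81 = 852.20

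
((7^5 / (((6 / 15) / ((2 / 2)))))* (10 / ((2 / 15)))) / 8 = 6302625 / 16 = 393914.06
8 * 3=24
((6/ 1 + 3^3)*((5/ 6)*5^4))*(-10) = -171875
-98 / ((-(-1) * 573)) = -98 / 573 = -0.17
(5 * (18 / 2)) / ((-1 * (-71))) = 45 / 71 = 0.63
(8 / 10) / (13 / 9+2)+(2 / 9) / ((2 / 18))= 346 / 155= 2.23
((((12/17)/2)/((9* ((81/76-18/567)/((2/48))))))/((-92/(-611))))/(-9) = -0.00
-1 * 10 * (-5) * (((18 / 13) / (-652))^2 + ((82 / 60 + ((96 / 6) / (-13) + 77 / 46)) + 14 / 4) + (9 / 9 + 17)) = 722187273055 / 619642218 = 1165.49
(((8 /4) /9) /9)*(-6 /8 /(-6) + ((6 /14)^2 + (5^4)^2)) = 51041707 /5292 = 9645.07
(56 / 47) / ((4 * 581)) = 2 / 3901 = 0.00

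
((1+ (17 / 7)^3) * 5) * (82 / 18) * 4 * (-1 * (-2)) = 957760 / 343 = 2792.30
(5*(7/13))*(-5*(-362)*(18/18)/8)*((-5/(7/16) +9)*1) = -76925/52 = -1479.33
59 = 59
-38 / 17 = -2.24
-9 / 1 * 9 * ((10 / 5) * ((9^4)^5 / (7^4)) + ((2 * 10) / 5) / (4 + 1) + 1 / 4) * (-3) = 118172508262033360198023 / 48020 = 2460901879675830074.93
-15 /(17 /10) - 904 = -15518 /17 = -912.82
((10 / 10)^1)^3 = 1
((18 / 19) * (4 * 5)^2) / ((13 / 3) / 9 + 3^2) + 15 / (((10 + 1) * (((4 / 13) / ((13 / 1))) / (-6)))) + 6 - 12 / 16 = -502377 / 1672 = -300.46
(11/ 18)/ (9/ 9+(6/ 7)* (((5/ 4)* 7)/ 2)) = 22/ 171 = 0.13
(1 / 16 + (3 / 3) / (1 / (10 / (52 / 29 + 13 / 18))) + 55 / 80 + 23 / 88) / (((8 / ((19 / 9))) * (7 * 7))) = 10948123 / 407639232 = 0.03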